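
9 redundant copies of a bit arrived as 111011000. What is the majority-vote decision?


Ones: 5 out of 9
Threshold: 5

1 (5/9 voted 1)


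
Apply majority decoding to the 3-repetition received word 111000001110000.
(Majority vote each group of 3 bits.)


Groups: 111, 000, 001, 110, 000
Majority votes: 10010

10010


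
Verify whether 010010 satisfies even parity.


Number of 1s: 2

Yes, parity is correct (2 ones)


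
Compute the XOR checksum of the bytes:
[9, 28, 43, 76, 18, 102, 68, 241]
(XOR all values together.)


XOR chain: 9 ^ 28 ^ 43 ^ 76 ^ 18 ^ 102 ^ 68 ^ 241 = 179

179


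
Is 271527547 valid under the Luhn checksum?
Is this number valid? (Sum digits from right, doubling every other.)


Luhn sum = 36
36 mod 10 = 6

Invalid (Luhn sum mod 10 = 6)


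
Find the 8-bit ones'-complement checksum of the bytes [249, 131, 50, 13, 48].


Sum = 491 mod 256 = 235
Complement = 20

20


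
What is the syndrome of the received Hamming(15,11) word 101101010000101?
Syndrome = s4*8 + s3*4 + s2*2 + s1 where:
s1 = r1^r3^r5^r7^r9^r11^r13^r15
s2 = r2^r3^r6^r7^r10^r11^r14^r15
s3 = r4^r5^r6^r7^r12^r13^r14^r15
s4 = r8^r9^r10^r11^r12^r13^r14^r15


s1=0, s2=1, s3=0, s4=1

Syndrome = 10 (error at position 10)


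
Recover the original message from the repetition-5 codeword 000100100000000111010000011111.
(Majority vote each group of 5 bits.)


Groups: 00010, 01000, 00000, 11101, 00000, 11111
Majority votes: 000101

000101


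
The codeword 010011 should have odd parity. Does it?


Number of 1s: 3

Yes, parity is correct (3 ones)


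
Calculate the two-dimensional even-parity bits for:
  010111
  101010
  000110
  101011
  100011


Row parities: 01001
Column parities: 110011

Row P: 01001, Col P: 110011, Corner: 0


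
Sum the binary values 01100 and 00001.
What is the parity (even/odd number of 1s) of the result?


01100 = 12
00001 = 1
Sum = 13 = 1101
1s count = 3

odd parity (3 ones in 1101)


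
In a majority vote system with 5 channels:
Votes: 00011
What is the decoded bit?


Ones: 2 out of 5
Threshold: 3

0 (2/5 voted 1)


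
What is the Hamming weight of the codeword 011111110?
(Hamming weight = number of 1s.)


Counting 1s in 011111110

7


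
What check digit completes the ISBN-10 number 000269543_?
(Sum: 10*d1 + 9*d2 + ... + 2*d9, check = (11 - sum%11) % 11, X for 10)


Weighted sum: 133
133 mod 11 = 1

Check digit: X


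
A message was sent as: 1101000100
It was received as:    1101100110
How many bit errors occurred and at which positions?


XOR: 0000100010

2 error(s) at position(s): 4, 8


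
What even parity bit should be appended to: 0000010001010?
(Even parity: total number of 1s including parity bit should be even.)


Number of 1s in data: 3
Parity bit: 1

1


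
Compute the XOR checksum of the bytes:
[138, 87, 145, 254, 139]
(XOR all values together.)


XOR chain: 138 ^ 87 ^ 145 ^ 254 ^ 139 = 57

57


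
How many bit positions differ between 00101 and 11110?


XOR: 11011
Count of 1s: 4

4


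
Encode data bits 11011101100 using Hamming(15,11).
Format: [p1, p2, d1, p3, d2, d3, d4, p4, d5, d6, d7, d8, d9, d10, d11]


Parity bits: p1=1, p2=1, p3=0, p4=0

111010101101100


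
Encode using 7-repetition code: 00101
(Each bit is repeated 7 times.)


Each bit -> 7 copies

00000000000000111111100000001111111


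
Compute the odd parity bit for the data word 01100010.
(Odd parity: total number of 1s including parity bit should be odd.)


Number of 1s in data: 3
Parity bit: 0

0


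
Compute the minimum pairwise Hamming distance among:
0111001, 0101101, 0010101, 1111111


Comparing all pairs, minimum distance: 2
Can detect 1 errors, correct 0 errors

2


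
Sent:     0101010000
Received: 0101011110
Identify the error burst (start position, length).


XOR: 0000001110

Burst at position 6, length 3


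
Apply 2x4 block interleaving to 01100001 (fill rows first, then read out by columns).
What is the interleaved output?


Matrix:
  0110
  0001
Read columns: 00101001

00101001


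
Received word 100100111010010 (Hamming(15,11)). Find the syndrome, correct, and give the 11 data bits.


Syndrome = 6: error at position 6

Data: 00111010010 (corrected bit 6)


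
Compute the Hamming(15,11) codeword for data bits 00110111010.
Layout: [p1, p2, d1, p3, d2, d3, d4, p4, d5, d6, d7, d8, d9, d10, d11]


Parity bits: p1=0, p2=1, p3=0, p4=0

010001100111010


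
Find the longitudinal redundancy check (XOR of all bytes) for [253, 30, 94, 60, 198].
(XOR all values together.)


XOR chain: 253 ^ 30 ^ 94 ^ 60 ^ 198 = 71

71


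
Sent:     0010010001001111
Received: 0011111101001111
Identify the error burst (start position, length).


XOR: 0001101100000000

Burst at position 3, length 5


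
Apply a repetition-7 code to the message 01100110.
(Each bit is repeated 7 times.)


Each bit -> 7 copies

00000001111111111111100000000000000111111111111110000000


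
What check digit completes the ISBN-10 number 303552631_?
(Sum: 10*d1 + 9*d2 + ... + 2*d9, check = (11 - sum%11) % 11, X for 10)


Weighted sum: 164
164 mod 11 = 10

Check digit: 1


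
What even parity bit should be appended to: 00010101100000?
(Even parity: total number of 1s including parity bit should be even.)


Number of 1s in data: 4
Parity bit: 0

0


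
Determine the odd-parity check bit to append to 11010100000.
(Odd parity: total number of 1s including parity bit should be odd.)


Number of 1s in data: 4
Parity bit: 1

1


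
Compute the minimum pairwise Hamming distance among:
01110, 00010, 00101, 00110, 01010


Comparing all pairs, minimum distance: 1
Can detect 0 errors, correct 0 errors

1


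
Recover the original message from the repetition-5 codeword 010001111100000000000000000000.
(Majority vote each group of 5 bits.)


Groups: 01000, 11111, 00000, 00000, 00000, 00000
Majority votes: 010000

010000


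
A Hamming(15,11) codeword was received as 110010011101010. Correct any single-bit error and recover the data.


Syndrome = 15: error at position 15

Data: 01001101011 (corrected bit 15)


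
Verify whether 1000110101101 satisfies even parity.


Number of 1s: 7

No, parity error (7 ones)


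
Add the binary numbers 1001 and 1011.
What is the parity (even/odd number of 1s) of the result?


1001 = 9
1011 = 11
Sum = 20 = 10100
1s count = 2

even parity (2 ones in 10100)


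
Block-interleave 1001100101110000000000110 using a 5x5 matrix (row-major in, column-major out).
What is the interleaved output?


Matrix:
  10011
  00101
  11000
  00000
  00110
Read columns: 1010000100010011000111000

1010000100010011000111000


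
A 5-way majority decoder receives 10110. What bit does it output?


Ones: 3 out of 5
Threshold: 3

1 (3/5 voted 1)


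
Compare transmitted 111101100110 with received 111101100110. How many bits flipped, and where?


XOR: 000000000000

0 errors (received matches sent)


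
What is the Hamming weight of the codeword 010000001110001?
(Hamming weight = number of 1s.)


Counting 1s in 010000001110001

5


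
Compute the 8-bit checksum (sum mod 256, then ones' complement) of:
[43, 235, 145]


Sum = 423 mod 256 = 167
Complement = 88

88


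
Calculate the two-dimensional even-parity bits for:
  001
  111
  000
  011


Row parities: 1100
Column parities: 101

Row P: 1100, Col P: 101, Corner: 0


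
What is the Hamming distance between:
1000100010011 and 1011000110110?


XOR: 0011100100101
Count of 1s: 6

6


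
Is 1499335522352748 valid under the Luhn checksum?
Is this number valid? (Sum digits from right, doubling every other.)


Luhn sum = 83
83 mod 10 = 3

Invalid (Luhn sum mod 10 = 3)


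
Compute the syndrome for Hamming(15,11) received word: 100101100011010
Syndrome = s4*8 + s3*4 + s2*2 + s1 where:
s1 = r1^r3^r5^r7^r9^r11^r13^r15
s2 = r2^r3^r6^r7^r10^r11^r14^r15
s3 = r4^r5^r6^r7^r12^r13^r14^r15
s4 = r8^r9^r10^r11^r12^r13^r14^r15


s1=1, s2=0, s3=1, s4=1

Syndrome = 13 (error at position 13)


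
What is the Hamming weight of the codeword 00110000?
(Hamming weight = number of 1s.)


Counting 1s in 00110000

2


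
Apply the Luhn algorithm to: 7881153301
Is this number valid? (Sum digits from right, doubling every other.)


Luhn sum = 38
38 mod 10 = 8

Invalid (Luhn sum mod 10 = 8)


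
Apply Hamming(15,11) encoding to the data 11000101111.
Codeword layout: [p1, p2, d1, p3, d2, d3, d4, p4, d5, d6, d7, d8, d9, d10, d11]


Parity bits: p1=0, p2=0, p3=1, p4=1

001110010101111


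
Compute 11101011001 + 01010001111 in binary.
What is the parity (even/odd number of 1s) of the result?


11101011001 = 1881
01010001111 = 655
Sum = 2536 = 100111101000
1s count = 6

even parity (6 ones in 100111101000)


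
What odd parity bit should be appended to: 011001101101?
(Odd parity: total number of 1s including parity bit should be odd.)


Number of 1s in data: 7
Parity bit: 0

0


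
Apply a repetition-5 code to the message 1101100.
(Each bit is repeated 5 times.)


Each bit -> 5 copies

11111111110000011111111110000000000


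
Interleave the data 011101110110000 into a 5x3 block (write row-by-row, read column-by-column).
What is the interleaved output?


Matrix:
  011
  101
  110
  110
  000
Read columns: 011101011011000

011101011011000


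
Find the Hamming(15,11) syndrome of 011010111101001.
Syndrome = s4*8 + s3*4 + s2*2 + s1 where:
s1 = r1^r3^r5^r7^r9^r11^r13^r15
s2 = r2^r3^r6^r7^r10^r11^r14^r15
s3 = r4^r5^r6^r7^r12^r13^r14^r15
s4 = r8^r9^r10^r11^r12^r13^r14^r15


s1=1, s2=1, s3=0, s4=1

Syndrome = 11 (error at position 11)


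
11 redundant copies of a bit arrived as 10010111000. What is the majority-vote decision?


Ones: 5 out of 11
Threshold: 6

0 (5/11 voted 1)


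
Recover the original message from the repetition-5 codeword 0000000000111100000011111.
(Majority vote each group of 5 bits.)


Groups: 00000, 00000, 11110, 00000, 11111
Majority votes: 00101

00101


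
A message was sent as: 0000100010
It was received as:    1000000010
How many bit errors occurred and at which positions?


XOR: 1000100000

2 error(s) at position(s): 0, 4


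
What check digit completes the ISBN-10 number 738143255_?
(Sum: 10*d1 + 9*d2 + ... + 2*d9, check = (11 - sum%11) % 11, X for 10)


Weighted sum: 240
240 mod 11 = 9

Check digit: 2


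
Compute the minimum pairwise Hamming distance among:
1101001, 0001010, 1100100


Comparing all pairs, minimum distance: 3
Can detect 2 errors, correct 1 errors

3


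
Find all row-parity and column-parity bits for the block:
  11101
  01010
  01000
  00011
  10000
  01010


Row parities: 001010
Column parities: 00110

Row P: 001010, Col P: 00110, Corner: 0


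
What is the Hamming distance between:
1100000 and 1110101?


XOR: 0010101
Count of 1s: 3

3


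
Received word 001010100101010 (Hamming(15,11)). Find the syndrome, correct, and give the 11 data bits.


Syndrome = 9: error at position 9

Data: 11011101010 (corrected bit 9)


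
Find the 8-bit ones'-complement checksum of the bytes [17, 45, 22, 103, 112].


Sum = 299 mod 256 = 43
Complement = 212

212


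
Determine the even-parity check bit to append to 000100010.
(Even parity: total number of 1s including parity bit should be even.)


Number of 1s in data: 2
Parity bit: 0

0


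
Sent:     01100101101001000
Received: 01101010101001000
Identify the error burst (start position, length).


XOR: 00001111000000000

Burst at position 4, length 4


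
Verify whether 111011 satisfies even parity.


Number of 1s: 5

No, parity error (5 ones)


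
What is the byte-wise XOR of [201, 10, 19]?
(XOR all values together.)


XOR chain: 201 ^ 10 ^ 19 = 208

208


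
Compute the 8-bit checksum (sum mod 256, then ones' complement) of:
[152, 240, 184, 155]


Sum = 731 mod 256 = 219
Complement = 36

36


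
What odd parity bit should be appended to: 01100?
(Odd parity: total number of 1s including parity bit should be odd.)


Number of 1s in data: 2
Parity bit: 1

1


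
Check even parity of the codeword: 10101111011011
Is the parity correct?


Number of 1s: 10

Yes, parity is correct (10 ones)


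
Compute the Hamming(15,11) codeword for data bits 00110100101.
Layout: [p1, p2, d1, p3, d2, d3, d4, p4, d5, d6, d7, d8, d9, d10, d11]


Parity bits: p1=1, p2=0, p3=0, p4=1

100001110100101


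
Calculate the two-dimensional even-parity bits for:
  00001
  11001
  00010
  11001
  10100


Row parities: 11110
Column parities: 10111

Row P: 11110, Col P: 10111, Corner: 0


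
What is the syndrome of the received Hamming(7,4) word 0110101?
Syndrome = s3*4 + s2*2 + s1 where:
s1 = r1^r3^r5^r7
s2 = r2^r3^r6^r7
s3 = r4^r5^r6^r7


s1=1, s2=1, s3=0

Syndrome = 3 (error at position 3)


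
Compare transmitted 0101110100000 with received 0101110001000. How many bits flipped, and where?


XOR: 0000000101000

2 error(s) at position(s): 7, 9


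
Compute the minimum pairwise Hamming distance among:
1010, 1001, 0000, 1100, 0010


Comparing all pairs, minimum distance: 1
Can detect 0 errors, correct 0 errors

1


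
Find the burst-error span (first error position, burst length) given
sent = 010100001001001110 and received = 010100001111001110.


XOR: 000000000110000000

Burst at position 9, length 2


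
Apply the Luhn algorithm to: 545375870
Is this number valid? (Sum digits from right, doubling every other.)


Luhn sum = 45
45 mod 10 = 5

Invalid (Luhn sum mod 10 = 5)


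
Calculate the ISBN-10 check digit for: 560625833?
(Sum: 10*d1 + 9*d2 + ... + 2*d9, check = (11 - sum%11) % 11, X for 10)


Weighted sum: 230
230 mod 11 = 10

Check digit: 1


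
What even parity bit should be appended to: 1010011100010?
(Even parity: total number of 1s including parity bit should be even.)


Number of 1s in data: 6
Parity bit: 0

0


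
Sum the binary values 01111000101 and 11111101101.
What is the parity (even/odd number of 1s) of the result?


01111000101 = 965
11111101101 = 2029
Sum = 2994 = 101110110010
1s count = 7

odd parity (7 ones in 101110110010)


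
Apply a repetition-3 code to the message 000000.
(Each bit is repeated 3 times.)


Each bit -> 3 copies

000000000000000000


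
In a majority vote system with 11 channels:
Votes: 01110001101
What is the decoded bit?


Ones: 6 out of 11
Threshold: 6

1 (6/11 voted 1)


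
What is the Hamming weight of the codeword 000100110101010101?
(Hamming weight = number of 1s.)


Counting 1s in 000100110101010101

8


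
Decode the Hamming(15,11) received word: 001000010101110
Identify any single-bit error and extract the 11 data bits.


Syndrome = 14: error at position 14

Data: 10000101100 (corrected bit 14)


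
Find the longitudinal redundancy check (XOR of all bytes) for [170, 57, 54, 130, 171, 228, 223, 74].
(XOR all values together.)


XOR chain: 170 ^ 57 ^ 54 ^ 130 ^ 171 ^ 228 ^ 223 ^ 74 = 253

253


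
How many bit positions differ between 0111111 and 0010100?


XOR: 0101011
Count of 1s: 4

4


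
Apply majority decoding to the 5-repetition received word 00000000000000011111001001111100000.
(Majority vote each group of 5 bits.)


Groups: 00000, 00000, 00000, 11111, 00100, 11111, 00000
Majority votes: 0001010

0001010


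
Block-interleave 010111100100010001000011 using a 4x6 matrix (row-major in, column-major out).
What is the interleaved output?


Matrix:
  010111
  100100
  010001
  000011
Read columns: 010010100000110010011011

010010100000110010011011


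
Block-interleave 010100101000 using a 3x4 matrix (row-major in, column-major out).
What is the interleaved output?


Matrix:
  0101
  0010
  1000
Read columns: 001100010100

001100010100


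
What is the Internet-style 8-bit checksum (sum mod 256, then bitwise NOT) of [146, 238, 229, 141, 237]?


Sum = 991 mod 256 = 223
Complement = 32

32


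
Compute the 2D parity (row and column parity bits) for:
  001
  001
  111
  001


Row parities: 1111
Column parities: 110

Row P: 1111, Col P: 110, Corner: 0


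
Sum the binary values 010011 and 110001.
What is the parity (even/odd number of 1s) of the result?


010011 = 19
110001 = 49
Sum = 68 = 1000100
1s count = 2

even parity (2 ones in 1000100)


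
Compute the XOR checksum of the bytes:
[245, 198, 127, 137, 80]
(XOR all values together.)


XOR chain: 245 ^ 198 ^ 127 ^ 137 ^ 80 = 149

149


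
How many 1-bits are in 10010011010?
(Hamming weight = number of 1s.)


Counting 1s in 10010011010

5


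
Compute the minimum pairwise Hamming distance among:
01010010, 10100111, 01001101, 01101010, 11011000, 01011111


Comparing all pairs, minimum distance: 2
Can detect 1 errors, correct 0 errors

2


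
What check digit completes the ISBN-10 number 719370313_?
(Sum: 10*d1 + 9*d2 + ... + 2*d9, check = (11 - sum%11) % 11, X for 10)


Weighted sum: 235
235 mod 11 = 4

Check digit: 7


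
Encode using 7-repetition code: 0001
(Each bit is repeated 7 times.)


Each bit -> 7 copies

0000000000000000000001111111


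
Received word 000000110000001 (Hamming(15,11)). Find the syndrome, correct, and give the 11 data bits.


Syndrome = 0: no error detected

Data: 00010000001 (no errors)


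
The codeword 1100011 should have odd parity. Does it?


Number of 1s: 4

No, parity error (4 ones)


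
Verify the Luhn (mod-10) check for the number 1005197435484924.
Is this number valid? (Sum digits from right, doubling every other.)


Luhn sum = 79
79 mod 10 = 9

Invalid (Luhn sum mod 10 = 9)


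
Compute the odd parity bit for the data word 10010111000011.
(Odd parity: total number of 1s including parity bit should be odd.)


Number of 1s in data: 7
Parity bit: 0

0


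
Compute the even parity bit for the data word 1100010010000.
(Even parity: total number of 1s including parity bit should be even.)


Number of 1s in data: 4
Parity bit: 0

0


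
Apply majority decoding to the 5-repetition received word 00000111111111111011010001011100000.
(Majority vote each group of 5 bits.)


Groups: 00000, 11111, 11111, 11011, 01000, 10111, 00000
Majority votes: 0111010

0111010


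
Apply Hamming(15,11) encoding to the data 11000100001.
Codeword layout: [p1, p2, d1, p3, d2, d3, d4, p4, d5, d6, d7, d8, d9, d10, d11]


Parity bits: p1=1, p2=1, p3=0, p4=0

111010000100001


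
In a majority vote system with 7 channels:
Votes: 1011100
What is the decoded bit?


Ones: 4 out of 7
Threshold: 4

1 (4/7 voted 1)


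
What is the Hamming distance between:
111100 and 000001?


XOR: 111101
Count of 1s: 5

5


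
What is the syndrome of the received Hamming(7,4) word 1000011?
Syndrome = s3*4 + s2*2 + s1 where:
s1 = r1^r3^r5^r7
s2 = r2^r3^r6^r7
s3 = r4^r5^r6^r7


s1=0, s2=0, s3=0

Syndrome = 0 (no error)


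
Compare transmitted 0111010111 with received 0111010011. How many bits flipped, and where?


XOR: 0000000100

1 error(s) at position(s): 7


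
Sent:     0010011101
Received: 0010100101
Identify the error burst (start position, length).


XOR: 0000111000

Burst at position 4, length 3


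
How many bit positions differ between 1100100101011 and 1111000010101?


XOR: 0011100111110
Count of 1s: 8

8


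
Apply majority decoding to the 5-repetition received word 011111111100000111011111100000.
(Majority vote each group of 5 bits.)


Groups: 01111, 11111, 00000, 11101, 11111, 00000
Majority votes: 110110

110110


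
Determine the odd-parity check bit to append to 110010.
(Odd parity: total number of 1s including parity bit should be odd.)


Number of 1s in data: 3
Parity bit: 0

0


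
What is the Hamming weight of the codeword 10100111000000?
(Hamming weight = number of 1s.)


Counting 1s in 10100111000000

5


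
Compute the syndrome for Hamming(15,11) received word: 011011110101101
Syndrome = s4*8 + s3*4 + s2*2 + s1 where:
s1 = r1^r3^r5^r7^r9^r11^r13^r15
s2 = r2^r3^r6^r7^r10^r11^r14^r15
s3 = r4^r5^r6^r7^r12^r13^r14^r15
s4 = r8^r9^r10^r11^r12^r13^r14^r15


s1=1, s2=0, s3=0, s4=1

Syndrome = 9 (error at position 9)


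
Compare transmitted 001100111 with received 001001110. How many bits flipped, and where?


XOR: 000101001

3 error(s) at position(s): 3, 5, 8


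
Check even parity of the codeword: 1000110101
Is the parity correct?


Number of 1s: 5

No, parity error (5 ones)


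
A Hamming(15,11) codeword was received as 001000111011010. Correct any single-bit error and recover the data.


Syndrome = 12: error at position 12

Data: 10011010010 (corrected bit 12)


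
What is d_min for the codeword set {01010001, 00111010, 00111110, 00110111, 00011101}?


Comparing all pairs, minimum distance: 1
Can detect 0 errors, correct 0 errors

1


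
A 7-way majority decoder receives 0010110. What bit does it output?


Ones: 3 out of 7
Threshold: 4

0 (3/7 voted 1)


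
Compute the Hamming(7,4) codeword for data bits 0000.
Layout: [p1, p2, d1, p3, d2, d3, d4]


Parity bits: p1=0, p2=0, p3=0

0000000


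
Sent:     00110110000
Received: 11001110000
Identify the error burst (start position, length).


XOR: 11111000000

Burst at position 0, length 5


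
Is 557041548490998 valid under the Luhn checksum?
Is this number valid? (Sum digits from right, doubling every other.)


Luhn sum = 83
83 mod 10 = 3

Invalid (Luhn sum mod 10 = 3)


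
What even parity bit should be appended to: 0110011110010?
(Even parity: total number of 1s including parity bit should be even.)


Number of 1s in data: 7
Parity bit: 1

1


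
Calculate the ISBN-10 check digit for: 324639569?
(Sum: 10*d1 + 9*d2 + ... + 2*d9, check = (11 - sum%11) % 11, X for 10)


Weighted sum: 241
241 mod 11 = 10

Check digit: 1


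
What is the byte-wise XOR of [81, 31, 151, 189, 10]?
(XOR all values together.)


XOR chain: 81 ^ 31 ^ 151 ^ 189 ^ 10 = 110

110


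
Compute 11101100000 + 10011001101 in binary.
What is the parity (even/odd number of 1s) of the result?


11101100000 = 1888
10011001101 = 1229
Sum = 3117 = 110000101101
1s count = 6

even parity (6 ones in 110000101101)


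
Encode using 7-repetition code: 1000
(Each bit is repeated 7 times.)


Each bit -> 7 copies

1111111000000000000000000000


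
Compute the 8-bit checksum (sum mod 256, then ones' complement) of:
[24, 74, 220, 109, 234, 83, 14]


Sum = 758 mod 256 = 246
Complement = 9

9


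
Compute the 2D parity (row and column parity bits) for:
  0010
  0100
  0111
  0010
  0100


Row parities: 11111
Column parities: 0111

Row P: 11111, Col P: 0111, Corner: 1


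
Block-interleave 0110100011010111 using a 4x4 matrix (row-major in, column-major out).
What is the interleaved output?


Matrix:
  0110
  1000
  1101
  0111
Read columns: 0110101110010011

0110101110010011


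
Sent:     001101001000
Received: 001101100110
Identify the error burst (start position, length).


XOR: 000000101110

Burst at position 6, length 5


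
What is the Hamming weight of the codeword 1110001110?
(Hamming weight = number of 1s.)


Counting 1s in 1110001110

6


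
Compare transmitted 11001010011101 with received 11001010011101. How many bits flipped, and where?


XOR: 00000000000000

0 errors (received matches sent)


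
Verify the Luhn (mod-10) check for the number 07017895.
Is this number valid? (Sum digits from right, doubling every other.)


Luhn sum = 35
35 mod 10 = 5

Invalid (Luhn sum mod 10 = 5)


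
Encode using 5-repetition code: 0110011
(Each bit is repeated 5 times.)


Each bit -> 5 copies

00000111111111100000000001111111111


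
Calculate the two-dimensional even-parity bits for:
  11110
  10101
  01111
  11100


Row parities: 0101
Column parities: 11000

Row P: 0101, Col P: 11000, Corner: 0


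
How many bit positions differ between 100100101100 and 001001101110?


XOR: 101101000010
Count of 1s: 5

5


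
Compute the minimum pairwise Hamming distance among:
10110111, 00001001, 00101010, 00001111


Comparing all pairs, minimum distance: 2
Can detect 1 errors, correct 0 errors

2


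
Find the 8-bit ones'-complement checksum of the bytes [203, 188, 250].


Sum = 641 mod 256 = 129
Complement = 126

126


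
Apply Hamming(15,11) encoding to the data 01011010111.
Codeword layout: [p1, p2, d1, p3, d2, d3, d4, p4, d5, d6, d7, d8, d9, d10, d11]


Parity bits: p1=0, p2=0, p3=1, p4=1

000110111010111


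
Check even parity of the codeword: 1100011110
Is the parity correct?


Number of 1s: 6

Yes, parity is correct (6 ones)


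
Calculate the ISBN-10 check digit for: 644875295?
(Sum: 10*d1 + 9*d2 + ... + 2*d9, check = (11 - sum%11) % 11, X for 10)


Weighted sum: 296
296 mod 11 = 10

Check digit: 1


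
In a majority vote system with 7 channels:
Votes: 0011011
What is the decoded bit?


Ones: 4 out of 7
Threshold: 4

1 (4/7 voted 1)


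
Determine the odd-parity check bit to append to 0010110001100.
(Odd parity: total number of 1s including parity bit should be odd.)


Number of 1s in data: 5
Parity bit: 0

0


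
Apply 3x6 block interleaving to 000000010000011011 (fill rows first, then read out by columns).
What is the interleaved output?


Matrix:
  000000
  010000
  011011
Read columns: 000011001000001001

000011001000001001


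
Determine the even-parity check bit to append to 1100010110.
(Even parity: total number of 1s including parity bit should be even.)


Number of 1s in data: 5
Parity bit: 1

1


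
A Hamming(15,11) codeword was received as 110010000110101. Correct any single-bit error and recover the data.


Syndrome = 5: error at position 5

Data: 00000110101 (corrected bit 5)


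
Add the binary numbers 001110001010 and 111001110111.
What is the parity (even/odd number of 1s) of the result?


001110001010 = 906
111001110111 = 3703
Sum = 4609 = 1001000000001
1s count = 3

odd parity (3 ones in 1001000000001)


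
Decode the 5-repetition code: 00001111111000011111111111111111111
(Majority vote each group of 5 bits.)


Groups: 00001, 11111, 10000, 11111, 11111, 11111, 11111
Majority votes: 0101111

0101111


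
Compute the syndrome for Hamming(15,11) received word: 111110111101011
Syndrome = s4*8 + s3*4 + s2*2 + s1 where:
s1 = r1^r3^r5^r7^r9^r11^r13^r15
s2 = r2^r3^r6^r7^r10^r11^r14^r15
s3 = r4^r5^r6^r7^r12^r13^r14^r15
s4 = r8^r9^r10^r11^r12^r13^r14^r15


s1=0, s2=0, s3=0, s4=0

Syndrome = 0 (no error)


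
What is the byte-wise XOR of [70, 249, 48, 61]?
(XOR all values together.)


XOR chain: 70 ^ 249 ^ 48 ^ 61 = 178

178


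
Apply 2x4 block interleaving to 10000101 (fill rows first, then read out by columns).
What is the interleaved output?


Matrix:
  1000
  0101
Read columns: 10010001

10010001


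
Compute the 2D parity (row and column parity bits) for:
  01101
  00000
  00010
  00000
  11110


Row parities: 10100
Column parities: 10001

Row P: 10100, Col P: 10001, Corner: 0


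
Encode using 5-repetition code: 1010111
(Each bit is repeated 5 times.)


Each bit -> 5 copies

11111000001111100000111111111111111


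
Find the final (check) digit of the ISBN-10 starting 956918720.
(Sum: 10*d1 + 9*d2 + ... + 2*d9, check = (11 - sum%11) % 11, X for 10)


Weighted sum: 326
326 mod 11 = 7

Check digit: 4


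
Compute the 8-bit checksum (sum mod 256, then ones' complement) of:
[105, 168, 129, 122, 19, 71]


Sum = 614 mod 256 = 102
Complement = 153

153


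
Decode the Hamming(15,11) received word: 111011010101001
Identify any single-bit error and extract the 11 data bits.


Syndrome = 2: error at position 2

Data: 11100101001 (corrected bit 2)


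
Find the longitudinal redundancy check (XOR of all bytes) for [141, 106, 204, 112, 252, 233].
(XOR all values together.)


XOR chain: 141 ^ 106 ^ 204 ^ 112 ^ 252 ^ 233 = 78

78


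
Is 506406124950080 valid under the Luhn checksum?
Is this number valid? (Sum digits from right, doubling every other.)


Luhn sum = 52
52 mod 10 = 2

Invalid (Luhn sum mod 10 = 2)


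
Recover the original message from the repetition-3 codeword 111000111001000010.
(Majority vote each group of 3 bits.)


Groups: 111, 000, 111, 001, 000, 010
Majority votes: 101000

101000


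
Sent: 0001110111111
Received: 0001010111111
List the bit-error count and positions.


XOR: 0000100000000

1 error(s) at position(s): 4


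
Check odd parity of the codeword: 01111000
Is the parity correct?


Number of 1s: 4

No, parity error (4 ones)


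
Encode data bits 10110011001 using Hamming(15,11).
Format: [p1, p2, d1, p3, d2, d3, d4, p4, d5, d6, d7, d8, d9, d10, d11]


Parity bits: p1=0, p2=1, p3=0, p4=1

011001110011001


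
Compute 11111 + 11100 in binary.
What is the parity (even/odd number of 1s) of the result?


11111 = 31
11100 = 28
Sum = 59 = 111011
1s count = 5

odd parity (5 ones in 111011)


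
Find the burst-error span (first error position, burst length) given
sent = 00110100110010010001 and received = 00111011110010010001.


XOR: 00001111000000000000

Burst at position 4, length 4


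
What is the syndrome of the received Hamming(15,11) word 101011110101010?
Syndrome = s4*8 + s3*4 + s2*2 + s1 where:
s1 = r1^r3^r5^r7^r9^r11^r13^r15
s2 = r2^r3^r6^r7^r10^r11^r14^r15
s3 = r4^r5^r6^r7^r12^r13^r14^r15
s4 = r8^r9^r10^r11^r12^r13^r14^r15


s1=0, s2=1, s3=1, s4=0

Syndrome = 6 (error at position 6)


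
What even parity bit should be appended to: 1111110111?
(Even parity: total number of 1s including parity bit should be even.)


Number of 1s in data: 9
Parity bit: 1

1


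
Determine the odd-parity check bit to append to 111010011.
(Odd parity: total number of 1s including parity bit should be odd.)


Number of 1s in data: 6
Parity bit: 1

1


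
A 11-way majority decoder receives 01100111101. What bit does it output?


Ones: 7 out of 11
Threshold: 6

1 (7/11 voted 1)


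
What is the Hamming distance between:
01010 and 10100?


XOR: 11110
Count of 1s: 4

4


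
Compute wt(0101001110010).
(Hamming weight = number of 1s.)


Counting 1s in 0101001110010

6


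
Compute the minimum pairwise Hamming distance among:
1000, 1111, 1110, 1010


Comparing all pairs, minimum distance: 1
Can detect 0 errors, correct 0 errors

1


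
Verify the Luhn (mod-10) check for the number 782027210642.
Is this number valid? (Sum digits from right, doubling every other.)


Luhn sum = 49
49 mod 10 = 9

Invalid (Luhn sum mod 10 = 9)


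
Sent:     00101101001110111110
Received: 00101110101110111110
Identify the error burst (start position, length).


XOR: 00000011100000000000

Burst at position 6, length 3


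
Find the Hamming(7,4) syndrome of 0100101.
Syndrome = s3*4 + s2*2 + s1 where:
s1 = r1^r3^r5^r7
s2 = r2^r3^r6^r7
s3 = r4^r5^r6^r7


s1=0, s2=0, s3=0

Syndrome = 0 (no error)


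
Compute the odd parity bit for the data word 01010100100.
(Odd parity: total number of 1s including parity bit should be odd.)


Number of 1s in data: 4
Parity bit: 1

1


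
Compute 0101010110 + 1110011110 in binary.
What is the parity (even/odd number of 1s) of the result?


0101010110 = 342
1110011110 = 926
Sum = 1268 = 10011110100
1s count = 6

even parity (6 ones in 10011110100)


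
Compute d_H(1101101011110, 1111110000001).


XOR: 0010011011111
Count of 1s: 8

8


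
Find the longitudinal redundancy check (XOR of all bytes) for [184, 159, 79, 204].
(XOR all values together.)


XOR chain: 184 ^ 159 ^ 79 ^ 204 = 164

164


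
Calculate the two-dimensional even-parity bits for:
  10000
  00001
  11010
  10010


Row parities: 1110
Column parities: 11001

Row P: 1110, Col P: 11001, Corner: 1


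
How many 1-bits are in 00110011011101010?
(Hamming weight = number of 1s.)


Counting 1s in 00110011011101010

9


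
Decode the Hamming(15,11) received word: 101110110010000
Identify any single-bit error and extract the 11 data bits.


Syndrome = 7: error at position 7

Data: 11000010000 (corrected bit 7)


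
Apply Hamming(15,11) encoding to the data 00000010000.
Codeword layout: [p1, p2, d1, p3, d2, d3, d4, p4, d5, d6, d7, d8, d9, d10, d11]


Parity bits: p1=1, p2=1, p3=0, p4=1

110000010010000


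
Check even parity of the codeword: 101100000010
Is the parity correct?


Number of 1s: 4

Yes, parity is correct (4 ones)


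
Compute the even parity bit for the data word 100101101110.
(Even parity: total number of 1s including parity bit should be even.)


Number of 1s in data: 7
Parity bit: 1

1


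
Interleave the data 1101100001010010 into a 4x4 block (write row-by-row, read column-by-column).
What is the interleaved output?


Matrix:
  1101
  1000
  0101
  0010
Read columns: 1100101000011010

1100101000011010


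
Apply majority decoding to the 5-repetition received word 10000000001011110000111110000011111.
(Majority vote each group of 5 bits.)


Groups: 10000, 00000, 10111, 10000, 11111, 00000, 11111
Majority votes: 0010101

0010101


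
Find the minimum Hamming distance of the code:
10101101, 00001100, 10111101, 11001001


Comparing all pairs, minimum distance: 1
Can detect 0 errors, correct 0 errors

1


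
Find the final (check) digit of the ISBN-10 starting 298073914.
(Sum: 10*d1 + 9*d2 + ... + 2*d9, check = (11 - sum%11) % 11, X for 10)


Weighted sum: 269
269 mod 11 = 5

Check digit: 6


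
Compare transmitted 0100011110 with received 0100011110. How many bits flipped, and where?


XOR: 0000000000

0 errors (received matches sent)


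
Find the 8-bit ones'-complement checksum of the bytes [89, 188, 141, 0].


Sum = 418 mod 256 = 162
Complement = 93

93


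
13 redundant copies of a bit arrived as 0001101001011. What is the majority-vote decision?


Ones: 6 out of 13
Threshold: 7

0 (6/13 voted 1)


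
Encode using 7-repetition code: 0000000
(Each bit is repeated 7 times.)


Each bit -> 7 copies

0000000000000000000000000000000000000000000000000


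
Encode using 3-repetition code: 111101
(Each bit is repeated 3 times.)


Each bit -> 3 copies

111111111111000111


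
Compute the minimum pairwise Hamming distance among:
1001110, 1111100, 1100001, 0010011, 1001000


Comparing all pairs, minimum distance: 2
Can detect 1 errors, correct 0 errors

2


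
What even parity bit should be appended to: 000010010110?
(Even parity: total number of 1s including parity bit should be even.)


Number of 1s in data: 4
Parity bit: 0

0


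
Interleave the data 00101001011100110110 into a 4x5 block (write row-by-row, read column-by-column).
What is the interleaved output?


Matrix:
  00101
  00101
  11001
  10110
Read columns: 00110010110100011110

00110010110100011110


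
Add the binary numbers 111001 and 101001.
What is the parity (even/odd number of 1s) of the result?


111001 = 57
101001 = 41
Sum = 98 = 1100010
1s count = 3

odd parity (3 ones in 1100010)


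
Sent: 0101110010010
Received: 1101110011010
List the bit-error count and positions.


XOR: 1000000001000

2 error(s) at position(s): 0, 9


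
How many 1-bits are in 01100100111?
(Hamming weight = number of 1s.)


Counting 1s in 01100100111

6


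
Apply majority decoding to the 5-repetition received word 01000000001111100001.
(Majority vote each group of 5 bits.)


Groups: 01000, 00000, 11111, 00001
Majority votes: 0010

0010


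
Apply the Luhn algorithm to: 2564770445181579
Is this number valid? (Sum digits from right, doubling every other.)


Luhn sum = 76
76 mod 10 = 6

Invalid (Luhn sum mod 10 = 6)


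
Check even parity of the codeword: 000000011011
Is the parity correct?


Number of 1s: 4

Yes, parity is correct (4 ones)


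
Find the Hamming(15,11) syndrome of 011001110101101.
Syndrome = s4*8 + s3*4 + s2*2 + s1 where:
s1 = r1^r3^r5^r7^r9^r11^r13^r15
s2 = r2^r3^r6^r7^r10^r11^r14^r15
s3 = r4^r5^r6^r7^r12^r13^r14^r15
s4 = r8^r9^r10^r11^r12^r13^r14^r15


s1=0, s2=0, s3=1, s4=1

Syndrome = 12 (error at position 12)


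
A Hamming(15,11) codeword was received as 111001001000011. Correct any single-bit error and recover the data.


Syndrome = 14: error at position 14

Data: 10101000001 (corrected bit 14)


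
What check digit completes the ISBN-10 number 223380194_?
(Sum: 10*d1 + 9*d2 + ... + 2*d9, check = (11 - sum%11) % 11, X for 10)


Weighted sum: 170
170 mod 11 = 5

Check digit: 6


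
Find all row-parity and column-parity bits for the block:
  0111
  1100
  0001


Row parities: 101
Column parities: 1010

Row P: 101, Col P: 1010, Corner: 0


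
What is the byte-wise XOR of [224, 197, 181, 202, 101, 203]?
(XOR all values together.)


XOR chain: 224 ^ 197 ^ 181 ^ 202 ^ 101 ^ 203 = 244

244


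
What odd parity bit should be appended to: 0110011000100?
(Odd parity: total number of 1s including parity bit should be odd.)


Number of 1s in data: 5
Parity bit: 0

0


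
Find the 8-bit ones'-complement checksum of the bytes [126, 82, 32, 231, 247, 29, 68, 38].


Sum = 853 mod 256 = 85
Complement = 170

170


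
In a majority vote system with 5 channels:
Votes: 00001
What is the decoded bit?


Ones: 1 out of 5
Threshold: 3

0 (1/5 voted 1)


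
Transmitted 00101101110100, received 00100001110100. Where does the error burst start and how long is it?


XOR: 00001100000000

Burst at position 4, length 2


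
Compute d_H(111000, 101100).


XOR: 010100
Count of 1s: 2

2


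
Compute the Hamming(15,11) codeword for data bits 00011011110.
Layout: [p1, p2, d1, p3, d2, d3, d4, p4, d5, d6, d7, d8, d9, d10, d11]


Parity bits: p1=0, p2=1, p3=0, p4=1

010000111011110


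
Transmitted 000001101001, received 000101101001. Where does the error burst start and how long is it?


XOR: 000100000000

Burst at position 3, length 1


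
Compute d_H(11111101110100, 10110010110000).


XOR: 01001111000100
Count of 1s: 6

6


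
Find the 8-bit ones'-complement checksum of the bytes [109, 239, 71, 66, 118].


Sum = 603 mod 256 = 91
Complement = 164

164


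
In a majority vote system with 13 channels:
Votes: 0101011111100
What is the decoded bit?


Ones: 8 out of 13
Threshold: 7

1 (8/13 voted 1)


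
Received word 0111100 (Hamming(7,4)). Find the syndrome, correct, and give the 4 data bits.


Syndrome = 0: no error detected

Data: 1100 (no errors)


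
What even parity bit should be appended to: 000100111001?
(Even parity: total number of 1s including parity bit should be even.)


Number of 1s in data: 5
Parity bit: 1

1


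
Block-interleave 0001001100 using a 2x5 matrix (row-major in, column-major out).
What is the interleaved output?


Matrix:
  00010
  01100
Read columns: 0001011000

0001011000


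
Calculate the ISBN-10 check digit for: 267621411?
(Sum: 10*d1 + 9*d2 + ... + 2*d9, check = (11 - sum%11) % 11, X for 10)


Weighted sum: 210
210 mod 11 = 1

Check digit: X


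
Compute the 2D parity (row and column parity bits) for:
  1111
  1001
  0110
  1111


Row parities: 0000
Column parities: 1111

Row P: 0000, Col P: 1111, Corner: 0


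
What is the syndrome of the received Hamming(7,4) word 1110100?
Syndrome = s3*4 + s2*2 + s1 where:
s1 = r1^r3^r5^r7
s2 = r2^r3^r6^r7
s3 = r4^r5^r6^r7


s1=1, s2=0, s3=1

Syndrome = 5 (error at position 5)


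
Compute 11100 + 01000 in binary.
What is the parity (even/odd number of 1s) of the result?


11100 = 28
01000 = 8
Sum = 36 = 100100
1s count = 2

even parity (2 ones in 100100)
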